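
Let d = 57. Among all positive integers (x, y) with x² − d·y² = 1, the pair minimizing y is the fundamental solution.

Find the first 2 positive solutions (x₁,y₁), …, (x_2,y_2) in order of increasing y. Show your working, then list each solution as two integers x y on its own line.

151 20
45601 6040

√57 → a₀=7, period (1,1,4,1,1,14); ℓ=6 even so k=5
k=0  a_k=7  p_k/q_k = 7/1
…
k=3  a_k=4  p_k/q_k = 68/9
k=4  a_k=1  p_k/q_k = 83/11
k=5  a_k=1  p_k/q_k = 151/20
→ (151, 20).  Check: 151²=22801, 57·20²=22800, difference 1.
n=2: (151,20)∘(151,20) = (151·151+57·20·20, 151·20+20·151) = (45601,6040)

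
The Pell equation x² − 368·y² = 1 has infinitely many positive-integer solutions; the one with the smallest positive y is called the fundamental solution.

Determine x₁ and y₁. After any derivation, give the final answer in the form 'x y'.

1151 60

√368 = [19; 5,2,5,38, …], period ℓ=4 (even) → k=3
i=0: a=19 ⇒ p=19, q=1
i=1: a=5 ⇒ p=96, q=5
i=2: a=2 ⇒ p=211, q=11
i=3: a=5 ⇒ p=1151, q=60
→ (1151, 60).  Check: 1151²=1324801, 368·60²=1324800, difference 1.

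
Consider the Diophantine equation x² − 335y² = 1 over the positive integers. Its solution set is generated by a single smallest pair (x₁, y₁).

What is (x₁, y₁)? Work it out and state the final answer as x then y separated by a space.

604 33

√335 → a₀=18, period (3,3,3,36); ℓ=4 even so k=3
step 0: (18, 1)  from 18·(1,0) + (0,1)
…
step 2: (183, 10)  from 3·(55,3) + (18,1)
step 3: (604, 33)  from 3·(183,10) + (55,3)
→ (604, 33).  Check: 604²=364816, 335·33²=364815, difference 1.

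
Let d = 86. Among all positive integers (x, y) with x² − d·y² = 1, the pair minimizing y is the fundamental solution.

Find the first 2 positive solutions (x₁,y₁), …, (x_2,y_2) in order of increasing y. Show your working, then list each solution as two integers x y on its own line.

10405 1122
216528049 23348820

√86 → a₀=9, period (3,1,1,1,8,1,1,1,3,18); ℓ=10 even so k=9
a_0=9:  p_0=9·1+0=9,  q_0=9·0+1=1
a_1=3:  p_1=3·9+1=28,  q_1=3·1+0=3
…
a_4=1:  p_4=1·65+37=102,  q_4=1·7+4=11
a_5=8:  p_5=8·102+65=881,  q_5=8·11+7=95
a_6=1:  p_6=1·881+102=983,  q_6=1·95+11=106
a_7=1:  p_7=1·983+881=1864,  q_7=1·106+95=201
a_8=1:  p_8=1·1864+983=2847,  q_8=1·201+106=307
a_9=3:  p_9=3·2847+1864=10405,  q_9=3·307+201=1122
fundamental: x₁=10405, y₁=1122  (since 108264025 − 86·1258884 = 1)
(10405+1122√86)^2 = 216528049 + 23348820√86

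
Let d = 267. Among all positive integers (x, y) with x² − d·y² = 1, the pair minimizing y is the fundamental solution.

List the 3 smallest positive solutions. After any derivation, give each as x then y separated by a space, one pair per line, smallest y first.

2402 147
11539207 706188
55434348026 3392527005

d=267: √d = [16; 2,1,15,1,2,32] (ℓ=6, even), read p_5/q_5
k=0  a_k=16  p_k/q_k = 16/1
k=1  a_k=2  p_k/q_k = 33/2
k=2  a_k=1  p_k/q_k = 49/3
…
k=4  a_k=1  p_k/q_k = 817/50
k=5  a_k=2  p_k/q_k = 2402/147
(x₁, y₁) = (2402, 147);  2402² − 267·147² = 1 ✓
n=2: (2402,147)∘(2402,147) = (2402·2402+267·147·147, 2402·147+147·2402) = (11539207,706188)
n=3: (11539207,706188)∘(2402,147) = (2402·11539207+267·147·706188, 2402·706188+147·11539207) = (55434348026,3392527005)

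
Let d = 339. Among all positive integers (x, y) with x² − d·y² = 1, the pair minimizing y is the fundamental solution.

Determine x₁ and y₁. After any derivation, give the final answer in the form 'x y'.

97970 5321

√339 = [18; 2,2,2,1,17,1,2,2,2,36, …], period ℓ=10 (even) → k=9
k=0  a_k=18  p_k/q_k = 18/1
…
k=2  a_k=2  p_k/q_k = 92/5
…
k=5  a_k=17  p_k/q_k = 5542/301
k=6  a_k=1  p_k/q_k = 5855/318
…
k=8  a_k=2  p_k/q_k = 40359/2192
k=9  a_k=2  p_k/q_k = 97970/5321
→ (97970, 5321).  Check: 97970²=9598120900, 339·5321²=9598120899, difference 1.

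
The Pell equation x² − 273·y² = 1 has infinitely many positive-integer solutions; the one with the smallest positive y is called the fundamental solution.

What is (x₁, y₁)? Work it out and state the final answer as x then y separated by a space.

d=273: √d = [16; 1,1,10,1,1,32] (ℓ=6, even), read p_5/q_5
a_0=16:  p_0=16·1+0=16,  q_0=16·0+1=1
a_1=1:  p_1=1·16+1=17,  q_1=1·1+0=1
a_2=1:  p_2=1·17+16=33,  q_2=1·1+1=2
…
a_4=1:  p_4=1·347+33=380,  q_4=1·21+2=23
a_5=1:  p_5=1·380+347=727,  q_5=1·23+21=44
fundamental: x₁=727, y₁=44  (since 528529 − 273·1936 = 1)

727 44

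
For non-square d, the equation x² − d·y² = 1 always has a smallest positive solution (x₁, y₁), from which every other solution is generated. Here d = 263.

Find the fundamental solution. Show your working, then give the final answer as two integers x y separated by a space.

√263 = [16; 4,1,1,1,1,15,1,1,1,1,4,32, …], period ℓ=12 (even) → k=11
a_0=16:  p_0=16·1+0=16,  q_0=16·0+1=1
a_1=4:  p_1=4·16+1=65,  q_1=4·1+0=4
…
a_4=1:  p_4=1·146+81=227,  q_4=1·9+5=14
…
a_7=1:  p_7=1·5822+373=6195,  q_7=1·359+23=382
a_8=1:  p_8=1·6195+5822=12017,  q_8=1·382+359=741
a_9=1:  p_9=1·12017+6195=18212,  q_9=1·741+382=1123
a_10=1:  p_10=1·18212+12017=30229,  q_10=1·1123+741=1864
a_11=4:  p_11=4·30229+18212=139128,  q_11=4·1864+1123=8579
(x₁, y₁) = (139128, 8579);  139128² − 263·8579² = 1 ✓

139128 8579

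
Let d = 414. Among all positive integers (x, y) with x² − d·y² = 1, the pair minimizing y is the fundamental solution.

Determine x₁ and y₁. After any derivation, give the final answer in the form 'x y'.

24335 1196

[20; 2,1,7,2,7,1,2,40] for √414; ℓ=8 ⇒ convergent index 7
step 0: (20, 1)  from 20·(1,0) + (0,1)
step 1: (41, 2)  from 2·(20,1) + (1,0)
step 2: (61, 3)  from 1·(41,2) + (20,1)
…
step 6: (8444, 415)  from 1·(7447,366) + (997,49)
step 7: (24335, 1196)  from 2·(8444,415) + (7447,366)
→ (24335, 1196).  Check: 24335²=592192225, 414·1196²=592192224, difference 1.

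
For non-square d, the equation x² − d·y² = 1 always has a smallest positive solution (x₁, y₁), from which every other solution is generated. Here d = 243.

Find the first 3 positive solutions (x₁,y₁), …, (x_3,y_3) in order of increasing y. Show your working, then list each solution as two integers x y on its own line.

70226 4505
9863382151 632736260
1385331749802026 88869073185015

√243 = [15; 1,1,2,3,15,3,2,1,1,30, …], period ℓ=10 (even) → k=9
k=0  a_k=15  p_k/q_k = 15/1
k=1  a_k=1  p_k/q_k = 16/1
k=2  a_k=1  p_k/q_k = 31/2
k=3  a_k=2  p_k/q_k = 78/5
k=4  a_k=3  p_k/q_k = 265/17
k=5  a_k=15  p_k/q_k = 4053/260
k=6  a_k=3  p_k/q_k = 12424/797
k=7  a_k=2  p_k/q_k = 28901/1854
k=8  a_k=1  p_k/q_k = 41325/2651
k=9  a_k=1  p_k/q_k = 70226/4505
fundamental: x₁=70226, y₁=4505  (since 4931691076 − 243·20295025 = 1)
(x_2, y_2) = (70226·70226 + 243·4505·4505, 70226·4505 + 4505·70226) = (9863382151, 632736260)
(x_3, y_3) = (70226·9863382151 + 243·4505·632736260, 70226·632736260 + 4505·9863382151) = (1385331749802026, 88869073185015)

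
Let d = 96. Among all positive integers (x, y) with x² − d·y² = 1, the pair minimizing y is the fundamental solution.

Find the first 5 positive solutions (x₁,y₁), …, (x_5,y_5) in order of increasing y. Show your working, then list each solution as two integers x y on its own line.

d=96: √d = [9; 1,3,1,18] (ℓ=4, even), read p_3/q_3
a_0=9:  p_0=9·1+0=9,  q_0=9·0+1=1
a_1=1:  p_1=1·9+1=10,  q_1=1·1+0=1
a_2=3:  p_2=3·10+9=39,  q_2=3·1+1=4
a_3=1:  p_3=1·39+10=49,  q_3=1·4+1=5
(x₁, y₁) = (49, 5);  49² − 96·5² = 1 ✓
(49+5√96)^2 = 4801 + 490√96
(49+5√96)^3 = 470449 + 48015√96
(49+5√96)^4 = 46099201 + 4704980√96
(49+5√96)^5 = 4517251249 + 461040025√96

49 5
4801 490
470449 48015
46099201 4704980
4517251249 461040025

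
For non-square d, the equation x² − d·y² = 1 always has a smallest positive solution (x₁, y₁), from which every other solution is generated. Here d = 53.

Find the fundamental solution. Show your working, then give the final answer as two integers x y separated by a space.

√53 = [7; 3,1,1,3,14, …], period ℓ=5 (odd) → k=9
a_0=7:  p_0=7·1+0=7,  q_0=7·0+1=1
…
a_8=1:  p_8=1·10578+7979=18557,  q_8=1·1453+1096=2549
a_9=3:  p_9=3·18557+10578=66249,  q_9=3·2549+1453=9100
fundamental: x₁=66249, y₁=9100  (since 4388930001 − 53·82810000 = 1)

66249 9100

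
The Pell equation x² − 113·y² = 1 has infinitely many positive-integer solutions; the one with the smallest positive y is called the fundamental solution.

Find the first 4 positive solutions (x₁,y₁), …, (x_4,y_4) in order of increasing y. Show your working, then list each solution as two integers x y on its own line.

1204353 113296
2900932297217 272896754976
6987493029899166849 657328051091107760
16830816386073401651890177 1583310020631184911403584

√113 → a₀=10, period (1,1,1,2,2,1,1,1,20); ℓ=9 odd so k=17
step 0: (10, 1)  from 10·(1,0) + (0,1)
…
step 2: (21, 2)  from 1·(11,1) + (10,1)
step 3: (32, 3)  from 1·(21,2) + (11,1)
step 4: (85, 8)  from 2·(32,3) + (21,2)
step 5: (202, 19)  from 2·(85,8) + (32,3)
…
step 7: (489, 46)  from 1·(287,27) + (202,19)
…
step 9: (16009, 1506)  from 20·(776,73) + (489,46)
step 10: (16785, 1579)  from 1·(16009,1506) + (776,73)
step 11: (32794, 3085)  from 1·(16785,1579) + (16009,1506)
step 12: (49579, 4664)  from 1·(32794,3085) + (16785,1579)
…
step 16: (758918, 71393)  from 1·(445435,41903) + (313483,29490)
step 17: (1204353, 113296)  from 1·(758918,71393) + (445435,41903)
fundamental: x₁=1204353, y₁=113296  (since 1450466148609 − 113·12835983616 = 1)
n=2: (1204353,113296)∘(1204353,113296) = (1204353·1204353+113·113296·113296, 1204353·113296+113296·1204353) = (2900932297217,272896754976)
n=3: (2900932297217,272896754976)∘(1204353,113296) = (1204353·2900932297217+113·113296·272896754976, 1204353·272896754976+113296·2900932297217) = (6987493029899166849,657328051091107760)
n=4: (6987493029899166849,657328051091107760)∘(1204353,113296) = (1204353·6987493029899166849+113·113296·657328051091107760, 1204353·657328051091107760+113296·6987493029899166849) = (16830816386073401651890177,1583310020631184911403584)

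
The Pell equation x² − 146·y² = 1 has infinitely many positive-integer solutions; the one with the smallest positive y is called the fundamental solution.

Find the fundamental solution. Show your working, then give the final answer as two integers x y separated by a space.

145 12

√146 = [12; 12,24, …], period ℓ=2 (even) → k=1
i=0: a=12 ⇒ p=12, q=1
i=1: a=12 ⇒ p=145, q=12
(x₁, y₁) = (145, 12);  145² − 146·12² = 1 ✓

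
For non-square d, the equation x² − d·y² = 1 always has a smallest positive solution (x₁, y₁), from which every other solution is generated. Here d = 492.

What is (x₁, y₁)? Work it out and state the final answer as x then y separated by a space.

29767 1342

[22; 5,1,1,10,1,1,5,44] for √492; ℓ=8 ⇒ convergent index 7
step 0: (22, 1)  from 22·(1,0) + (0,1)
step 1: (111, 5)  from 5·(22,1) + (1,0)
…
step 3: (244, 11)  from 1·(133,6) + (111,5)
step 4: (2573, 116)  from 10·(244,11) + (133,6)
…
step 6: (5390, 243)  from 1·(2817,127) + (2573,116)
step 7: (29767, 1342)  from 5·(5390,243) + (2817,127)
fundamental: x₁=29767, y₁=1342  (since 886074289 − 492·1800964 = 1)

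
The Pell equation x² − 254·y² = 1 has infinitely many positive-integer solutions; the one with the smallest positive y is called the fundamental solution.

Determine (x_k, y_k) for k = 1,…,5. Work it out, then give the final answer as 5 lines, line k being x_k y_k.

√254 = [15; 1,14,1,30, …], period ℓ=4 (even) → k=3
a_0=15:  p_0=15·1+0=15,  q_0=15·0+1=1
a_1=1:  p_1=1·15+1=16,  q_1=1·1+0=1
a_2=14:  p_2=14·16+15=239,  q_2=14·1+1=15
a_3=1:  p_3=1·239+16=255,  q_3=1·15+1=16
fundamental: x₁=255, y₁=16  (since 65025 − 254·256 = 1)
n=2: (255,16)∘(255,16) = (255·255+254·16·16, 255·16+16·255) = (130049,8160)
n=3: (130049,8160)∘(255,16) = (255·130049+254·16·8160, 255·8160+16·130049) = (66324735,4161584)
n=4: (66324735,4161584)∘(255,16) = (255·66324735+254·16·4161584, 255·4161584+16·66324735) = (33825484801,2122399680)
n=5: (33825484801,2122399680)∘(255,16) = (255·33825484801+254·16·2122399680, 255·2122399680+16·33825484801) = (17250930923775,1082419675216)

255 16
130049 8160
66324735 4161584
33825484801 2122399680
17250930923775 1082419675216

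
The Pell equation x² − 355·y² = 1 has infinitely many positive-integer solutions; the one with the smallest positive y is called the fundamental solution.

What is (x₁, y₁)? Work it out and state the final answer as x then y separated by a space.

√355 → a₀=18, period (1,5,3,3,1,6,1,3,3,5,1,36); ℓ=12 even so k=11
k=0  a_k=18  p_k/q_k = 18/1
…
k=2  a_k=5  p_k/q_k = 113/6
…
k=7  a_k=1  p_k/q_k = 12002/637
…
k=10  a_k=5  p_k/q_k = 803418/42641
k=11  a_k=1  p_k/q_k = 954809/50676
fundamental: x₁=954809, y₁=50676  (since 911660226481 − 355·2568056976 = 1)

954809 50676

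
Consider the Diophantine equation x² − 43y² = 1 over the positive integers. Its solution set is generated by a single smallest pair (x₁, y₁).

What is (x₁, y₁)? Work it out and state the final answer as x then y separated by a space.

√43 = [6; 1,1,3,1,5,1,3,1,1,12, …], period ℓ=10 (even) → k=9
step 0: (6, 1)  from 6·(1,0) + (0,1)
step 1: (7, 1)  from 1·(6,1) + (1,0)
step 2: (13, 2)  from 1·(7,1) + (6,1)
…
step 8: (1941, 296)  from 1·(1541,235) + (400,61)
step 9: (3482, 531)  from 1·(1941,296) + (1541,235)
→ (3482, 531).  Check: 3482²=12124324, 43·531²=12124323, difference 1.

3482 531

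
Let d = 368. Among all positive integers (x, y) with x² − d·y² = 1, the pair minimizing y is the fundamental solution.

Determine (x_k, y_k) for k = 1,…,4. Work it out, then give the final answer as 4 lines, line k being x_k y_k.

√368 → a₀=19, period (5,2,5,38); ℓ=4 even so k=3
k=0  a_k=19  p_k/q_k = 19/1
k=1  a_k=5  p_k/q_k = 96/5
k=2  a_k=2  p_k/q_k = 211/11
k=3  a_k=5  p_k/q_k = 1151/60
fundamental: x₁=1151, y₁=60  (since 1324801 − 368·3600 = 1)
k=2:  x_2 = 1151·1151+368·60·60 = 2649601,  y_2 = 1151·60+60·1151 = 138120
k=3:  x_3 = 1151·2649601+368·60·138120 = 6099380351,  y_3 = 1151·138120+60·2649601 = 317952180
k=4:  x_4 = 1151·6099380351+368·60·317952180 = 14040770918401,  y_4 = 1151·317952180+60·6099380351 = 731925780240

1151 60
2649601 138120
6099380351 317952180
14040770918401 731925780240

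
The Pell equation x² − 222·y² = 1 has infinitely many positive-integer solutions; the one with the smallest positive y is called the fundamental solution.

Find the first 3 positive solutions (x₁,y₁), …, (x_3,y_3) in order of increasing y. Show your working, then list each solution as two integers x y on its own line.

[14; 1,8,1,28] for √222; ℓ=4 ⇒ convergent index 3
k=0  a_k=14  p_k/q_k = 14/1
…
k=2  a_k=8  p_k/q_k = 134/9
k=3  a_k=1  p_k/q_k = 149/10
fundamental: x₁=149, y₁=10  (since 22201 − 222·100 = 1)
k=2:  x_2 = 149·149+222·10·10 = 44401,  y_2 = 149·10+10·149 = 2980
k=3:  x_3 = 149·44401+222·10·2980 = 13231349,  y_3 = 149·2980+10·44401 = 888030

149 10
44401 2980
13231349 888030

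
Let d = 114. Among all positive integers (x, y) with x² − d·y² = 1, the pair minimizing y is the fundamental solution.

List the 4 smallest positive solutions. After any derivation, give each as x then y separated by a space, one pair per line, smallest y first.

1025 96
2101249 196800
4307559425 403439904
8830494720001 827051606400

√114 = [10; 1,2,10,2,1,20, …], period ℓ=6 (even) → k=5
step 0: (10, 1)  from 10·(1,0) + (0,1)
step 1: (11, 1)  from 1·(10,1) + (1,0)
…
step 3: (331, 31)  from 10·(32,3) + (11,1)
step 4: (694, 65)  from 2·(331,31) + (32,3)
step 5: (1025, 96)  from 1·(694,65) + (331,31)
→ (1025, 96).  Check: 1025²=1050625, 114·96²=1050624, difference 1.
(x_2, y_2) = (1025·1025 + 114·96·96, 1025·96 + 96·1025) = (2101249, 196800)
(x_3, y_3) = (1025·2101249 + 114·96·196800, 1025·196800 + 96·2101249) = (4307559425, 403439904)
(x_4, y_4) = (1025·4307559425 + 114·96·403439904, 1025·403439904 + 96·4307559425) = (8830494720001, 827051606400)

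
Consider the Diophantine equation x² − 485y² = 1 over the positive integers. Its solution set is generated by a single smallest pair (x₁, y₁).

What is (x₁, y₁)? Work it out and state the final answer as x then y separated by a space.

969 44

[22; 44] for √485; ℓ=1 ⇒ convergent index 1
step 0: (22, 1)  from 22·(1,0) + (0,1)
step 1: (969, 44)  from 44·(22,1) + (1,0)
fundamental: x₁=969, y₁=44  (since 938961 − 485·1936 = 1)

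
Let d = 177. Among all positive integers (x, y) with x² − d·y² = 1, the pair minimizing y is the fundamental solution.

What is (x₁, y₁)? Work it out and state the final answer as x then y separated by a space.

62423 4692

√177 → a₀=13, period (3,3,2,8,2,3,3,26); ℓ=8 even so k=7
a_0=13:  p_0=13·1+0=13,  q_0=13·0+1=1
…
a_2=3:  p_2=3·40+13=133,  q_2=3·3+1=10
a_3=2:  p_3=2·133+40=306,  q_3=2·10+3=23
a_4=8:  p_4=8·306+133=2581,  q_4=8·23+10=194
a_5=2:  p_5=2·2581+306=5468,  q_5=2·194+23=411
a_6=3:  p_6=3·5468+2581=18985,  q_6=3·411+194=1427
a_7=3:  p_7=3·18985+5468=62423,  q_7=3·1427+411=4692
(x₁, y₁) = (62423, 4692);  62423² − 177·4692² = 1 ✓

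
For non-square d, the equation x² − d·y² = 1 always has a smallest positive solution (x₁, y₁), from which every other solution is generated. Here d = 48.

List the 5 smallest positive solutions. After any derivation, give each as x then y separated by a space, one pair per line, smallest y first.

[6; 1,12] for √48; ℓ=2 ⇒ convergent index 1
step 0: (6, 1)  from 6·(1,0) + (0,1)
step 1: (7, 1)  from 1·(6,1) + (1,0)
→ (7, 1).  Check: 7²=49, 48·1²=48, difference 1.
(x_2, y_2) = (7·7 + 48·1·1, 7·1 + 1·7) = (97, 14)
(x_3, y_3) = (7·97 + 48·1·14, 7·14 + 1·97) = (1351, 195)
(x_4, y_4) = (7·1351 + 48·1·195, 7·195 + 1·1351) = (18817, 2716)
(x_5, y_5) = (7·18817 + 48·1·2716, 7·2716 + 1·18817) = (262087, 37829)

7 1
97 14
1351 195
18817 2716
262087 37829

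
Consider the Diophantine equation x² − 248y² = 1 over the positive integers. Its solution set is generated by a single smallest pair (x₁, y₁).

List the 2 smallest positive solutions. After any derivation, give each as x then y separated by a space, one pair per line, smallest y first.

√248 = [15; 1,2,1,30, …], period ℓ=4 (even) → k=3
i=0: a=15 ⇒ p=15, q=1
…
i=2: a=2 ⇒ p=47, q=3
i=3: a=1 ⇒ p=63, q=4
(x₁, y₁) = (63, 4);  63² − 248·4² = 1 ✓
(63+4√248)^2 = 7937 + 504√248

63 4
7937 504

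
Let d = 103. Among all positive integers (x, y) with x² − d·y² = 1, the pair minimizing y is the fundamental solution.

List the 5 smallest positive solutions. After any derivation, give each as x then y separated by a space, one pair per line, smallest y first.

227528 22419
103537981567 10201900464
47115579739725224 4642436017523565
21440227253936863550977 2112568364380001494176
9756504053220377800313664488 961336909616663523916230291

√103 = [10; 6,1,2,1,1,9,1,1,2,1,6,20, …], period ℓ=12 (even) → k=11
k=0  a_k=10  p_k/q_k = 10/1
…
k=2  a_k=1  p_k/q_k = 71/7
…
k=4  a_k=1  p_k/q_k = 274/27
…
k=8  a_k=1  p_k/q_k = 9611/947
…
k=10  a_k=1  p_k/q_k = 33877/3338
k=11  a_k=6  p_k/q_k = 227528/22419
(x₁, y₁) = (227528, 22419);  227528² − 103·22419² = 1 ✓
k=2:  x_2 = 227528·227528+103·22419·22419 = 103537981567,  y_2 = 227528·22419+22419·227528 = 10201900464
k=3:  x_3 = 227528·103537981567+103·22419·10201900464 = 47115579739725224,  y_3 = 227528·10201900464+22419·103537981567 = 4642436017523565
k=4:  x_4 = 227528·47115579739725224+103·22419·4642436017523565 = 21440227253936863550977,  y_4 = 227528·4642436017523565+22419·47115579739725224 = 2112568364380001494176
k=5:  x_5 = 227528·21440227253936863550977+103·22419·2112568364380001494176 = 9756504053220377800313664488,  y_5 = 227528·2112568364380001494176+22419·21440227253936863550977 = 961336909616663523916230291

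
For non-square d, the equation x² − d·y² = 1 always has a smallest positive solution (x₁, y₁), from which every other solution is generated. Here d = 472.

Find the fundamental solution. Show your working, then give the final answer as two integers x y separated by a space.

√472 = [21; 1,2,1,1,1,…,2,1,42, …], period ℓ=14 (even) → k=13
step 0: (21, 1)  from 21·(1,0) + (0,1)
step 1: (22, 1)  from 1·(21,1) + (1,0)
step 2: (65, 3)  from 2·(22,1) + (21,1)
step 3: (87, 4)  from 1·(65,3) + (22,1)
step 4: (152, 7)  from 1·(87,4) + (65,3)
step 5: (239, 11)  from 1·(152,7) + (87,4)
…
step 7: (5779, 266)  from 5·(1108,51) + (239,11)
step 8: (24224, 1115)  from 4·(5779,266) + (1108,51)
…
step 12: (222687, 10250)  from 2·(84230,3877) + (54227,2496)
step 13: (306917, 14127)  from 1·(222687,10250) + (84230,3877)
(x₁, y₁) = (306917, 14127);  306917² − 472·14127² = 1 ✓

306917 14127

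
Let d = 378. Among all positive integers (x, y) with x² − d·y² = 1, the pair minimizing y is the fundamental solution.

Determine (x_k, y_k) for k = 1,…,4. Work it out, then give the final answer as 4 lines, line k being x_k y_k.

8749 450
153090001 7874100
2678768828749 137781001350
46873096812360001 2410891953748200

[19; 2,3,1,4,1,3,2,38] for √378; ℓ=8 ⇒ convergent index 7
k=0  a_k=19  p_k/q_k = 19/1
k=1  a_k=2  p_k/q_k = 39/2
k=2  a_k=3  p_k/q_k = 136/7
…
k=4  a_k=4  p_k/q_k = 836/43
k=5  a_k=1  p_k/q_k = 1011/52
k=6  a_k=3  p_k/q_k = 3869/199
k=7  a_k=2  p_k/q_k = 8749/450
(x₁, y₁) = (8749, 450);  8749² − 378·450² = 1 ✓
(x_2, y_2) = (8749·8749 + 378·450·450, 8749·450 + 450·8749) = (153090001, 7874100)
(x_3, y_3) = (8749·153090001 + 378·450·7874100, 8749·7874100 + 450·153090001) = (2678768828749, 137781001350)
(x_4, y_4) = (8749·2678768828749 + 378·450·137781001350, 8749·137781001350 + 450·2678768828749) = (46873096812360001, 2410891953748200)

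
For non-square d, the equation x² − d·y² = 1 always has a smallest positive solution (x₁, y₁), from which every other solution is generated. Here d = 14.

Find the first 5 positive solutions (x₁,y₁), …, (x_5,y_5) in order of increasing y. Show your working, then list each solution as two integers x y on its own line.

√14 = [3; 1,2,1,6, …], period ℓ=4 (even) → k=3
step 0: (3, 1)  from 3·(1,0) + (0,1)
…
step 2: (11, 3)  from 2·(4,1) + (3,1)
step 3: (15, 4)  from 1·(11,3) + (4,1)
→ (15, 4).  Check: 15²=225, 14·4²=224, difference 1.
k=2:  x_2 = 15·15+14·4·4 = 449,  y_2 = 15·4+4·15 = 120
k=3:  x_3 = 15·449+14·4·120 = 13455,  y_3 = 15·120+4·449 = 3596
k=4:  x_4 = 15·13455+14·4·3596 = 403201,  y_4 = 15·3596+4·13455 = 107760
k=5:  x_5 = 15·403201+14·4·107760 = 12082575,  y_5 = 15·107760+4·403201 = 3229204

15 4
449 120
13455 3596
403201 107760
12082575 3229204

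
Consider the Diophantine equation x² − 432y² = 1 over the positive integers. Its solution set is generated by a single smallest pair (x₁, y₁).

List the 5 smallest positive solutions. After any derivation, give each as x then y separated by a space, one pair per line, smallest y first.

d=432: √d = [20; 1,3,1,1,1,3,1,40] (ℓ=8, even), read p_7/q_7
i=0: a=20 ⇒ p=20, q=1
i=1: a=1 ⇒ p=21, q=1
i=2: a=3 ⇒ p=83, q=4
i=3: a=1 ⇒ p=104, q=5
i=4: a=1 ⇒ p=187, q=9
i=5: a=1 ⇒ p=291, q=14
i=6: a=3 ⇒ p=1060, q=51
i=7: a=1 ⇒ p=1351, q=65
→ (1351, 65).  Check: 1351²=1825201, 432·65²=1825200, difference 1.
(1351+65√432)^2 = 3650401 + 175630√432
(1351+65√432)^3 = 9863382151 + 474552195√432
(1351+65√432)^4 = 26650854921601 + 1282239855260√432
(1351+65√432)^5 = 72010600134783751 + 3464611614360325√432

1351 65
3650401 175630
9863382151 474552195
26650854921601 1282239855260
72010600134783751 3464611614360325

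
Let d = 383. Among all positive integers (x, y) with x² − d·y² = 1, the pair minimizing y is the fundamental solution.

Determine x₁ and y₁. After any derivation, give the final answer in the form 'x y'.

d=383: √d = [19; 1,1,3,19,3,1,1,38] (ℓ=8, even), read p_7/q_7
a_0=19:  p_0=19·1+0=19,  q_0=19·0+1=1
a_1=1:  p_1=1·19+1=20,  q_1=1·1+0=1
…
a_3=3:  p_3=3·39+20=137,  q_3=3·2+1=7
…
a_5=3:  p_5=3·2642+137=8063,  q_5=3·135+7=412
a_6=1:  p_6=1·8063+2642=10705,  q_6=1·412+135=547
a_7=1:  p_7=1·10705+8063=18768,  q_7=1·547+412=959
(x₁, y₁) = (18768, 959);  18768² − 383·959² = 1 ✓

18768 959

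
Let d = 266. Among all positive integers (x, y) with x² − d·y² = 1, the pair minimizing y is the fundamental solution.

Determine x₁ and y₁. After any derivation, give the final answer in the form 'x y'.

[16; 3,4,3,32] for √266; ℓ=4 ⇒ convergent index 3
k=0  a_k=16  p_k/q_k = 16/1
k=1  a_k=3  p_k/q_k = 49/3
k=2  a_k=4  p_k/q_k = 212/13
k=3  a_k=3  p_k/q_k = 685/42
→ (685, 42).  Check: 685²=469225, 266·42²=469224, difference 1.

685 42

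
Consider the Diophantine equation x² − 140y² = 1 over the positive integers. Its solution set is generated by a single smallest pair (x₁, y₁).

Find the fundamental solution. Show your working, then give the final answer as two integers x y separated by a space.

71 6

[11; 1,4,1,22] for √140; ℓ=4 ⇒ convergent index 3
step 0: (11, 1)  from 11·(1,0) + (0,1)
…
step 2: (59, 5)  from 4·(12,1) + (11,1)
step 3: (71, 6)  from 1·(59,5) + (12,1)
→ (71, 6).  Check: 71²=5041, 140·6²=5040, difference 1.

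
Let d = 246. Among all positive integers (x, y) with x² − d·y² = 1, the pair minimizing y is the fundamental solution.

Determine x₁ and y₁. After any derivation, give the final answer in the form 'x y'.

88805 5662

d=246: √d = [15; 1,2,5,1,14,1,5,2,1,30] (ℓ=10, even), read p_9/q_9
step 0: (15, 1)  from 15·(1,0) + (0,1)
…
step 5: (4423, 282)  from 14·(298,19) + (251,16)
step 6: (4721, 301)  from 1·(4423,282) + (298,19)
…
step 8: (60777, 3875)  from 2·(28028,1787) + (4721,301)
step 9: (88805, 5662)  from 1·(60777,3875) + (28028,1787)
(x₁, y₁) = (88805, 5662);  88805² − 246·5662² = 1 ✓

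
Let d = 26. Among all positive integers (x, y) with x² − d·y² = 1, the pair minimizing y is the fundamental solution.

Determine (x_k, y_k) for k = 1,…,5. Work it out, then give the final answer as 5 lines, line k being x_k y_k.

51 10
5201 1020
530451 104030
54100801 10610040
5517751251 1082120050

√26 → a₀=5, period (10); ℓ=1 odd so k=1
k=0  a_k=5  p_k/q_k = 5/1
k=1  a_k=10  p_k/q_k = 51/10
fundamental: x₁=51, y₁=10  (since 2601 − 26·100 = 1)
k=2:  x_2 = 51·51+26·10·10 = 5201,  y_2 = 51·10+10·51 = 1020
k=3:  x_3 = 51·5201+26·10·1020 = 530451,  y_3 = 51·1020+10·5201 = 104030
k=4:  x_4 = 51·530451+26·10·104030 = 54100801,  y_4 = 51·104030+10·530451 = 10610040
k=5:  x_5 = 51·54100801+26·10·10610040 = 5517751251,  y_5 = 51·10610040+10·54100801 = 1082120050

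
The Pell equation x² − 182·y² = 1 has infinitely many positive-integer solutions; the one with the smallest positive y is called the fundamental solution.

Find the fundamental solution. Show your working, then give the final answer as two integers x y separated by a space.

27 2

d=182: √d = [13; 2,26] (ℓ=2, even), read p_1/q_1
i=0: a=13 ⇒ p=13, q=1
i=1: a=2 ⇒ p=27, q=2
(x₁, y₁) = (27, 2);  27² − 182·2² = 1 ✓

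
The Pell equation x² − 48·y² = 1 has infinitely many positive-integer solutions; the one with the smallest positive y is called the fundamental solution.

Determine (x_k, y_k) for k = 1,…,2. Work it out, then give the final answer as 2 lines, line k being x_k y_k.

7 1
97 14

√48 = [6; 1,12, …], period ℓ=2 (even) → k=1
a_0=6:  p_0=6·1+0=6,  q_0=6·0+1=1
a_1=1:  p_1=1·6+1=7,  q_1=1·1+0=1
→ (7, 1).  Check: 7²=49, 48·1²=48, difference 1.
n=2: (7,1)∘(7,1) = (7·7+48·1·1, 7·1+1·7) = (97,14)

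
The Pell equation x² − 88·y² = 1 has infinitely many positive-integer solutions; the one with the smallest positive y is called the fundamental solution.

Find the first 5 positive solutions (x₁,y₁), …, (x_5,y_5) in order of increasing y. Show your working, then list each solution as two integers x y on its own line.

[9; 2,1,1,1,2,18] for √88; ℓ=6 ⇒ convergent index 5
a_0=9:  p_0=9·1+0=9,  q_0=9·0+1=1
a_1=2:  p_1=2·9+1=19,  q_1=2·1+0=2
a_2=1:  p_2=1·19+9=28,  q_2=1·2+1=3
a_3=1:  p_3=1·28+19=47,  q_3=1·3+2=5
a_4=1:  p_4=1·47+28=75,  q_4=1·5+3=8
a_5=2:  p_5=2·75+47=197,  q_5=2·8+5=21
fundamental: x₁=197, y₁=21  (since 38809 − 88·441 = 1)
(x_2, y_2) = (197·197 + 88·21·21, 197·21 + 21·197) = (77617, 8274)
(x_3, y_3) = (197·77617 + 88·21·8274, 197·8274 + 21·77617) = (30580901, 3259935)
(x_4, y_4) = (197·30580901 + 88·21·3259935, 197·3259935 + 21·30580901) = (12048797377, 1284406116)
(x_5, y_5) = (197·12048797377 + 88·21·1284406116, 197·1284406116 + 21·12048797377) = (4747195585637, 506052749769)

197 21
77617 8274
30580901 3259935
12048797377 1284406116
4747195585637 506052749769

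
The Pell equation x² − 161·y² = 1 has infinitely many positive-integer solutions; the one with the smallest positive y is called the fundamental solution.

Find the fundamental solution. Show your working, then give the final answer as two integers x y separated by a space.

√161 → a₀=12, period (1,2,4,1,2,1,4,2,1,24); ℓ=10 even so k=9
i=0: a=12 ⇒ p=12, q=1
i=1: a=1 ⇒ p=13, q=1
i=2: a=2 ⇒ p=38, q=3
i=3: a=4 ⇒ p=165, q=13
i=4: a=1 ⇒ p=203, q=16
i=5: a=2 ⇒ p=571, q=45
i=6: a=1 ⇒ p=774, q=61
i=7: a=4 ⇒ p=3667, q=289
i=8: a=2 ⇒ p=8108, q=639
i=9: a=1 ⇒ p=11775, q=928
(x₁, y₁) = (11775, 928);  11775² − 161·928² = 1 ✓

11775 928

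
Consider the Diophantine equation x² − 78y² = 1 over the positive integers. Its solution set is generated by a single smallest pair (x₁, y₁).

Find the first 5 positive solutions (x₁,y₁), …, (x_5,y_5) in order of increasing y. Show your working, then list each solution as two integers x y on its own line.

53 6
5617 636
595349 67410
63101377 7144824
6688150613 757283934

√78 = [8; 1,4,1,16, …], period ℓ=4 (even) → k=3
a_0=8:  p_0=8·1+0=8,  q_0=8·0+1=1
a_1=1:  p_1=1·8+1=9,  q_1=1·1+0=1
a_2=4:  p_2=4·9+8=44,  q_2=4·1+1=5
a_3=1:  p_3=1·44+9=53,  q_3=1·5+1=6
fundamental: x₁=53, y₁=6  (since 2809 − 78·36 = 1)
(53+6√78)^2 = 5617 + 636√78
(53+6√78)^3 = 595349 + 67410√78
(53+6√78)^4 = 63101377 + 7144824√78
(53+6√78)^5 = 6688150613 + 757283934√78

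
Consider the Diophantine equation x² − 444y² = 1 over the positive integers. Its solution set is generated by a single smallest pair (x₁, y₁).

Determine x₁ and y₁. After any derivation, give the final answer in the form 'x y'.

295 14

d=444: √d = [21; 14,42] (ℓ=2, even), read p_1/q_1
i=0: a=21 ⇒ p=21, q=1
i=1: a=14 ⇒ p=295, q=14
fundamental: x₁=295, y₁=14  (since 87025 − 444·196 = 1)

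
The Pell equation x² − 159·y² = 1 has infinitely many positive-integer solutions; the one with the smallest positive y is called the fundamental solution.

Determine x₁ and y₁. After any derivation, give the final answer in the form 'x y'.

[12; 1,1,1,1,3,1,1,1,1,24] for √159; ℓ=10 ⇒ convergent index 9
a_0=12:  p_0=12·1+0=12,  q_0=12·0+1=1
a_1=1:  p_1=1·12+1=13,  q_1=1·1+0=1
a_2=1:  p_2=1·13+12=25,  q_2=1·1+1=2
a_3=1:  p_3=1·25+13=38,  q_3=1·2+1=3
a_4=1:  p_4=1·38+25=63,  q_4=1·3+2=5
a_5=3:  p_5=3·63+38=227,  q_5=3·5+3=18
…
a_7=1:  p_7=1·290+227=517,  q_7=1·23+18=41
a_8=1:  p_8=1·517+290=807,  q_8=1·41+23=64
a_9=1:  p_9=1·807+517=1324,  q_9=1·64+41=105
→ (1324, 105).  Check: 1324²=1752976, 159·105²=1752975, difference 1.

1324 105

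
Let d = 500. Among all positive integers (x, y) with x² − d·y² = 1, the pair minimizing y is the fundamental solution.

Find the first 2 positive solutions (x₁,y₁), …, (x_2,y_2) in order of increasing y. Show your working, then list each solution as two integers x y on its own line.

930249 41602
1730726404001 77400437796

√500 = [22; 2,1,3,2,1,…,1,2,44, …], period ℓ=14 (even) → k=13
step 0: (22, 1)  from 22·(1,0) + (0,1)
…
step 3: (246, 11)  from 3·(67,3) + (45,2)
…
step 6: (1364, 61)  from 1·(805,36) + (559,25)
…
step 9: (30254, 1353)  from 1·(15809,707) + (14445,646)
step 10: (76317, 3413)  from 2·(30254,1353) + (15809,707)
…
step 12: (335522, 15005)  from 1·(259205,11592) + (76317,3413)
step 13: (930249, 41602)  from 2·(335522,15005) + (259205,11592)
fundamental: x₁=930249, y₁=41602  (since 865363202001 − 500·1730726404 = 1)
(x_2, y_2) = (930249·930249 + 500·41602·41602, 930249·41602 + 41602·930249) = (1730726404001, 77400437796)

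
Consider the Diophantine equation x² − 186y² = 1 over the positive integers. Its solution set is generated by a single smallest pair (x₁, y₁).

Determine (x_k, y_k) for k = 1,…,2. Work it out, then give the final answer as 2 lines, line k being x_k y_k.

7501 550
112530001 8251100

[13; 1,1,1,3,4,3,1,1,1,26] for √186; ℓ=10 ⇒ convergent index 9
k=0  a_k=13  p_k/q_k = 13/1
k=1  a_k=1  p_k/q_k = 14/1
k=2  a_k=1  p_k/q_k = 27/2
k=3  a_k=1  p_k/q_k = 41/3
k=4  a_k=3  p_k/q_k = 150/11
k=5  a_k=4  p_k/q_k = 641/47
…
k=7  a_k=1  p_k/q_k = 2714/199
k=8  a_k=1  p_k/q_k = 4787/351
k=9  a_k=1  p_k/q_k = 7501/550
→ (7501, 550).  Check: 7501²=56265001, 186·550²=56265000, difference 1.
n=2: (7501,550)∘(7501,550) = (7501·7501+186·550·550, 7501·550+550·7501) = (112530001,8251100)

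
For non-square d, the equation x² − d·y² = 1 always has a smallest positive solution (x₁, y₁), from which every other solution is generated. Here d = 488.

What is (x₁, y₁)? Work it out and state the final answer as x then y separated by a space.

√488 = [22; 11,44, …], period ℓ=2 (even) → k=1
step 0: (22, 1)  from 22·(1,0) + (0,1)
step 1: (243, 11)  from 11·(22,1) + (1,0)
(x₁, y₁) = (243, 11);  243² − 488·11² = 1 ✓

243 11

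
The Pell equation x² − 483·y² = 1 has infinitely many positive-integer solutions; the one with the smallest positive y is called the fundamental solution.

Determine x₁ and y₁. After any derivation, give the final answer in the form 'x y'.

22 1

[21; 1,42] for √483; ℓ=2 ⇒ convergent index 1
i=0: a=21 ⇒ p=21, q=1
i=1: a=1 ⇒ p=22, q=1
(x₁, y₁) = (22, 1);  22² − 483·1² = 1 ✓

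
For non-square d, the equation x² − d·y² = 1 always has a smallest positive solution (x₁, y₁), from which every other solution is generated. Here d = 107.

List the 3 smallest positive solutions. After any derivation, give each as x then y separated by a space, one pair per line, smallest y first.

[10; 2,1,9,1,2,20] for √107; ℓ=6 ⇒ convergent index 5
i=0: a=10 ⇒ p=10, q=1
…
i=4: a=1 ⇒ p=331, q=32
i=5: a=2 ⇒ p=962, q=93
(x₁, y₁) = (962, 93);  962² − 107·93² = 1 ✓
n=2: (962,93)∘(962,93) = (962·962+107·93·93, 962·93+93·962) = (1850887,178932)
n=3: (1850887,178932)∘(962,93) = (962·1850887+107·93·178932, 962·178932+93·1850887) = (3561105626,344265075)

962 93
1850887 178932
3561105626 344265075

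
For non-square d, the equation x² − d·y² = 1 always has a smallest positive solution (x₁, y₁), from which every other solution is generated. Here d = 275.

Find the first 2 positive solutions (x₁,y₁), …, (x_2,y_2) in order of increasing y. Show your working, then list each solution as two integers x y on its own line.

[16; 1,1,2,1,1,32] for √275; ℓ=6 ⇒ convergent index 5
i=0: a=16 ⇒ p=16, q=1
…
i=4: a=1 ⇒ p=116, q=7
i=5: a=1 ⇒ p=199, q=12
fundamental: x₁=199, y₁=12  (since 39601 − 275·144 = 1)
n=2: (199,12)∘(199,12) = (199·199+275·12·12, 199·12+12·199) = (79201,4776)

199 12
79201 4776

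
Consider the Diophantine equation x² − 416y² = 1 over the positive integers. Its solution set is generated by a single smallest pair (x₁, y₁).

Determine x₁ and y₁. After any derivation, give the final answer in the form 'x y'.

√416 → a₀=20, period (2,1,1,9,1,1,2,40); ℓ=8 even so k=7
a_0=20:  p_0=20·1+0=20,  q_0=20·0+1=1
a_1=2:  p_1=2·20+1=41,  q_1=2·1+0=2
…
a_4=9:  p_4=9·102+61=979,  q_4=9·5+3=48
…
a_6=1:  p_6=1·1081+979=2060,  q_6=1·53+48=101
a_7=2:  p_7=2·2060+1081=5201,  q_7=2·101+53=255
fundamental: x₁=5201, y₁=255  (since 27050401 − 416·65025 = 1)

5201 255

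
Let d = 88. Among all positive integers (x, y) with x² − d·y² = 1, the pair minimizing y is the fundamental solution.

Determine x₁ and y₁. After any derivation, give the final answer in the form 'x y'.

d=88: √d = [9; 2,1,1,1,2,18] (ℓ=6, even), read p_5/q_5
i=0: a=9 ⇒ p=9, q=1
i=1: a=2 ⇒ p=19, q=2
i=2: a=1 ⇒ p=28, q=3
i=3: a=1 ⇒ p=47, q=5
i=4: a=1 ⇒ p=75, q=8
i=5: a=2 ⇒ p=197, q=21
(x₁, y₁) = (197, 21);  197² − 88·21² = 1 ✓

197 21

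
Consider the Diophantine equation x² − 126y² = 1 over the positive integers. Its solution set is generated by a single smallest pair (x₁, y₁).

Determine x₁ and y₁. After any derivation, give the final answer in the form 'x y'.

449 40

√126 → a₀=11, period (4,2,4,22); ℓ=4 even so k=3
step 0: (11, 1)  from 11·(1,0) + (0,1)
…
step 2: (101, 9)  from 2·(45,4) + (11,1)
step 3: (449, 40)  from 4·(101,9) + (45,4)
fundamental: x₁=449, y₁=40  (since 201601 − 126·1600 = 1)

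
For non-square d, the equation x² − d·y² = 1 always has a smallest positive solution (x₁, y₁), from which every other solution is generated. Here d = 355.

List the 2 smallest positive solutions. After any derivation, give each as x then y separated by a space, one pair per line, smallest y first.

d=355: √d = [18; 1,5,3,3,1,6,1,3,3,5,1,36] (ℓ=12, even), read p_11/q_11
a_0=18:  p_0=18·1+0=18,  q_0=18·0+1=1
a_1=1:  p_1=1·18+1=19,  q_1=1·1+0=1
…
a_3=3:  p_3=3·113+19=358,  q_3=3·6+1=19
a_4=3:  p_4=3·358+113=1187,  q_4=3·19+6=63
a_5=1:  p_5=1·1187+358=1545,  q_5=1·63+19=82
a_6=6:  p_6=6·1545+1187=10457,  q_6=6·82+63=555
a_7=1:  p_7=1·10457+1545=12002,  q_7=1·555+82=637
a_8=3:  p_8=3·12002+10457=46463,  q_8=3·637+555=2466
a_9=3:  p_9=3·46463+12002=151391,  q_9=3·2466+637=8035
a_10=5:  p_10=5·151391+46463=803418,  q_10=5·8035+2466=42641
a_11=1:  p_11=1·803418+151391=954809,  q_11=1·42641+8035=50676
→ (954809, 50676).  Check: 954809²=911660226481, 355·50676²=911660226480, difference 1.
n=2: (954809,50676)∘(954809,50676) = (954809·954809+355·50676·50676, 954809·50676+50676·954809) = (1823320452961,96771801768)

954809 50676
1823320452961 96771801768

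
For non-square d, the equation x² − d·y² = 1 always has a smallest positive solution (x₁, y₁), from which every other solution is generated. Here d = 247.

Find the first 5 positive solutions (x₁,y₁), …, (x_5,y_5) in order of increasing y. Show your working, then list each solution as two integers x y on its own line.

d=247: √d = [15; 1,2,1,1,9,1,9,1,1,2,1,30] (ℓ=12, even), read p_11/q_11
step 0: (15, 1)  from 15·(1,0) + (0,1)
…
step 2: (47, 3)  from 2·(16,1) + (15,1)
step 3: (63, 4)  from 1·(47,3) + (16,1)
step 4: (110, 7)  from 1·(63,4) + (47,3)
step 5: (1053, 67)  from 9·(110,7) + (63,4)
…
step 7: (11520, 733)  from 9·(1163,74) + (1053,67)
…
step 9: (24203, 1540)  from 1·(12683,807) + (11520,733)
step 10: (61089, 3887)  from 2·(24203,1540) + (12683,807)
step 11: (85292, 5427)  from 1·(61089,3887) + (24203,1540)
fundamental: x₁=85292, y₁=5427  (since 7274725264 − 247·29452329 = 1)
(x_2, y_2) = (85292·85292 + 247·5427·5427, 85292·5427 + 5427·85292) = (14549450527, 925759368)
(x_3, y_3) = (85292·14549450527 + 247·5427·925759368, 85292·925759368 + 5427·14549450527) = (2481903468612476, 157919736025485)
(x_4, y_4) = (85292·2481903468612476 + 247·5427·157919736025485, 85292·157919736025485 + 5427·2481903468612476) = (423373021275241155457, 26938580249245573872)
(x_5, y_5) = (85292·423373021275241155457 + 247·5427·26938580249245573872, 85292·26938580249245573872 + 5427·423373021275241155457) = (72220663458733833793864412, 4595290773079387237355763)

85292 5427
14549450527 925759368
2481903468612476 157919736025485
423373021275241155457 26938580249245573872
72220663458733833793864412 4595290773079387237355763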